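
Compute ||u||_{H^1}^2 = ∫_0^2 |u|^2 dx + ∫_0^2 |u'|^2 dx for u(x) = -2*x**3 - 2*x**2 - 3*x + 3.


||u||_{H^1}^2 = 30168/35

The H^1 norm (squared) on an interval (0, L) is
  ||u||_{H^1}^2 = ∫_0^L u(x)^2 dx + ∫_0^L u'(x)^2 dx.
Compute u'(x) = -6*x**2 - 4*x - 3.
Then u(x)^2 = 4*x**6 + 8*x**5 + 16*x**4 - 3*x**2 - 18*x + 9 and u'(x)^2 = 36*x**4 + 48*x**3 + 52*x**2 + 24*x + 9.
Integrate each monomial from 0 to 2 using ∫_0^2 c·x^n dx = c·2^(n+1)/(n+1):
  ∫_0^2 u(x)^2 dx = ∫_0^2 (4*x^6 + 8*x^5 + 16*x^4 - 3*x^2 - 18*x + 9) dx. Term by term:
    ∫_0^2 4*x^6 dx = 512/7;  ∫_0^2 8*x^5 dx = 256/3;  ∫_0^2 16*x^4 dx = 512/5;
    ∫_0^2 -3*x^2 dx = -8;  ∫_0^2 -18*x dx = -36;  ∫_0^2 9 dx = 18.
  Sum: 512/7 + 256/3 + 512/5 − 8 − 36 + 18 = 24662/105.
  ∫_0^2 u'(x)^2 dx = ∫_0^2 (36*x^4 + 48*x^3 + 52*x^2 + 24*x + 9) dx. Term by term:
    ∫_0^2 36*x^4 dx = 1152/5;  ∫_0^2 48*x^3 dx = 192;  ∫_0^2 52*x^2 dx = 416/3;
    ∫_0^2 24*x dx = 48;  ∫_0^2 9 dx = 18.
  Sum: 1152/5 + 192 + 416/3 + 48 + 18 = 9406/15.
Adding: ||u||_{H^1}^2 = 24662/105 + 9406/15 = 30168/35.


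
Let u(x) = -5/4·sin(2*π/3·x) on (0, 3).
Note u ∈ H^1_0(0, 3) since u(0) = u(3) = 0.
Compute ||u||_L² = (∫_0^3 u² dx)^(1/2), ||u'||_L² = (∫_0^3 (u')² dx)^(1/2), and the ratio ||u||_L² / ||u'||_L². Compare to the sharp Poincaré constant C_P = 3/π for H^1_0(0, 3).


||u||_L² / ||u'||_L² = 3/(2*π) < C_P = 3/π.

u(x) = -5/4·sin(2*π/3·x), so u'(x) = -5*π*cos(2*π*x/3)/6.
Writing u(x) = A·sin(kπx/L) with A = -5/4 and k = 2, use ∫_0^L sin²(kπx/L) dx = L/2 and ∫_0^L cos²(kπx/L) dx = L/2.
u² = 25/16·sin²(2*π/3·x) and (u')² = 25*π^2/36·cos²(2*π/3·x), and each of sin², cos² integrates to L/2 = 3/2 over (0, 3).
∫_0^3 u² dx = 75/32, so ||u||_L² = 5*sqrt(6)/8.
∫_0^3 (u')² dx = 25*π^2/24, so ||u'||_L² = 5*sqrt(6)*π/12.
Ratio ||u||_L² / ||u'||_L² = 3/(2*π).
Sharp Poincaré constant on H^1_0(0, 3) is C_P = L/π = 3/π, achieved by sin(π/3·x).
This is the k = 2 harmonic; the ratio L/(kπ) is strictly less than C_P = L/π, consistent with the sharp inequality ||u||_L² ≤ C_P ||u'||_L².


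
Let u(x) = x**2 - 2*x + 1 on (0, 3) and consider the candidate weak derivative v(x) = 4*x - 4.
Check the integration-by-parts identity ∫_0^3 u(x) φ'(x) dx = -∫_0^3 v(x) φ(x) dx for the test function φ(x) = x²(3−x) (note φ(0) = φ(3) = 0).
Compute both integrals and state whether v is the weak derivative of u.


LHS = -54/5, RHS = -108/5. No, v is not the weak derivative of u.

u(x) = x**2 - 2*x + 1, classical derivative u'(x) = 2*x - 2.
φ(x) = x²(3−x), so φ'(x) = 3*x*(2 - x).
Note φ(0) = φ(3) = 0, so the boundary term u·φ vanishes.
LHS = ∫_0^3 u(x) φ'(x) dx = ∫_0^3 (-3*x^4 + 12*x^3 - 15*x^2 + 6*x) dx. Term by term:
  ∫_0^3 -3*x^4 dx = -729/5;  ∫_0^3 12*x^3 dx = 243;  ∫_0^3 -15*x^2 dx = -135;
  ∫_0^3 6*x dx = 27.
Sum: -729/5 + 243 − 135 + 27 = -54/5.
So LHS = -54/5.
∫_0^3 v(x) φ(x) dx = ∫_0^3 (-4*x^4 + 16*x^3 - 12*x^2) dx. Term by term:
  ∫_0^3 -4*x^4 dx = -972/5;  ∫_0^3 16*x^3 dx = 324;  ∫_0^3 -12*x^2 dx = -108.
Sum: -972/5 + 324 − 108 = 108/5.
So RHS = -∫_0^3 v(x) φ(x) dx = -108/5.
LHS − RHS = 54/5 ≠ 0, so the identity fails.
(For a valid weak derivative the identity must hold for EVERY test function, in particular this one. The failure shows v is NOT the weak derivative of u.)
Correct weak derivative would be u'(x) = 2*x - 2.


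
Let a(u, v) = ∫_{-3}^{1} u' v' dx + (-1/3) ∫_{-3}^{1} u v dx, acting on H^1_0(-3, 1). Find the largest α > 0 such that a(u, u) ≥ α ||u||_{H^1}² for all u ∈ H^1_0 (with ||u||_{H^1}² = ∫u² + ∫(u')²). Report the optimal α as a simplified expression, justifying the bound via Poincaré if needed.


α = (-16/3 + π^2)/(π^2 + 16)

Coercivity of a(·,·) on H^1_0(-3, 1) means a(u, u) ≥ α ||u||_{H^1}² for every u ∈ H^1_0.
The interval has length L = 4, and Poincaré/coercivity depend only on L. Here a(u, u) = ∫(u')² + (-1/3)·∫u².
Here c = -1/3 < 0 with |c| < (π/L)² = π^2/16, so coercivity still holds. The condition a(u,u) ≥ α||u||_{H^1}² reads (1−α)∫(u')² ≥ (α−c)∫u². Any admissible α is ≤ 1 (rapidly oscillating u have ∫u²/∫(u')² → 0), and α = 1 would force 0 ≥ (1−c)∫u², impossible since c < 1; so 1−α > 0. By the sharp Poincaré inequality on H^1_0 of an interval of length L, ∫(u')² ≥ (π/L)²∫u² with equality for the first sine mode sin(π(x−x₀)/L) (x₀ the left endpoint), so the inequality holds for all u iff (1−α)(π/L)² ≥ α − c, i.e. α ≤ ((π/L)² + c)/((π/L)² + 1) = (1 + c(L/π)²)/(1 + (L/π)²). (Direct route, valid since c ≤ 0: Poincaré gives c∫u² ≥ c(L/π)²∫(u')², so a(u,u) ≥ (1 + c(L/π)²)∫(u')², while ||u||_{H^1}² ≤ (1 + (L/π)²)∫(u')²; dividing yields the same α.) With (π/L)² = π^2/16 and c = -1/3, the largest admissible constant is α = ((π/L)² + c)/((π/L)² + 1).
Simplifying, α = (-16/3 + π^2)/(π^2 + 16).


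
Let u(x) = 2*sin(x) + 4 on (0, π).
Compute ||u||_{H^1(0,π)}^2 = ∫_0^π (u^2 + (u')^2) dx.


||u||_{H^1(0,π)}^2 = 32 + 20*π

u'(x) = 2*cos(x).
Expand u² and (u')² and integrate term by term on (0, π), using: for integers n ≥ 1, ∫_0^π sin²(nx) dx = ∫_0^π cos²(nx) dx = π/2; for n ≠ n', ∫_0^π sin(nx)sin(n'x) dx = ∫_0^π cos(nx)cos(n'x) dx = 0; and by product-to-sum, ∫_0^π sin(nx)cos(n'x) dx = ½∫_0^π [sin((n+n')x) + sin((n−n')x)] dx, which is 0 when n+n' is even and 2n/(n²−n'²) when n+n' is odd (it need not vanish on (0, π)). For the constant mode: ∫_0^π 1 dx = π, ∫_0^π cos(nx) dx = 0, ∫_0^π sin(nx) dx = (1−(−1)^n)/n.
  u² squared terms: (4)²·∫1 dx = 16·π = 16*π;  (2)²·∫sin(x)² dx = 4·π/2 = 2*π.
  u² cross terms: 2·(4)·(2)·∫1·sin(x) dx = 16·(2) = 32.
  So ∫_0^π u² dx = 16*π + 2*π + 32 = 32 + 18*π.
  (u')² squared terms: (2)²·∫cos(x)² dx = 4·π/2 = 2*π.
  So ∫_0^π (u')² dx = 2*π.
||u||_{H^1}^2 = (32 + 18*π) + (2*π) = 32 + 20*π.


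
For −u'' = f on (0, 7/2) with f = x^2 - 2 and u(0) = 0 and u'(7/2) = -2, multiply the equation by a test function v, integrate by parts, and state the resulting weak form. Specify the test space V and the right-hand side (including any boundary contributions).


V = {v ∈ H^1(0, 7/2) : v(0) = 0} (test functions vanish at x = 0 where u is specified); weak form: ∫_0^7/2 u'v' dx = ∫_0^7/2 (x^2 - 2) v dx − 2·v(7/2) for all v ∈ V.

Multiply both sides by a test function v and integrate from 0 to 7/2:
  ∫_0^7/2 −u''(x) v(x) dx = ∫_0^7/2 f(x) v(x) dx.
Integrate the LHS by parts once:
  ∫_0^7/2 −u'' v dx = −[u'(x) v(x)]_0^7/2 + ∫_0^7/2 u'(x) v'(x) dx.
Thus ∫_0^7/2 u'(x) v'(x) dx = ∫_0^7/2 f(x) v(x) dx + [u'(x) v(x)]_0^7/2.
Choose V so that boundary terms are either known or forced to vanish.
Mixed BC: u(0) = 0 (Dirichlet) and u'(7/2) = -2 (Neumann). Define V = {v ∈ H^1(0, 7/2) : v(0) = 0}. Then [u' v]_0^7/2 = u'(7/2)·v(7/2) − u'(0)·0 = − 2·v(7/2).
Weak formulation: find u (satisfying any essential BC) such that ∫_0^7/2 u'(x) v'(x) dx = ∫_0^7/2 f v dx − 2·v(7/2) for all v ∈ V (Dirichlet at 0 absorbed into V; Neumann datum at x = 7/2 contributes the boundary term).
Substituting f(x) = x^2 - 2, the right-hand side is ∫_0^7/2 (x^2 - 2) v dx − 2·v(7/2).


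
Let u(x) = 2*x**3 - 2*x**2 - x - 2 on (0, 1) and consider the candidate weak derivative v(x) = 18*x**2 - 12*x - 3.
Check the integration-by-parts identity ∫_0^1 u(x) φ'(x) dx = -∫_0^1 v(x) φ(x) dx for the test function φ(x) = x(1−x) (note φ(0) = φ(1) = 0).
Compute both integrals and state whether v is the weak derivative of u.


LHS = 1/5, RHS = 3/5. No, v is not the weak derivative of u.

u(x) = 2*x**3 - 2*x**2 - x - 2, classical derivative u'(x) = 6*x**2 - 4*x - 1.
φ(x) = x(1−x), so φ'(x) = 1 - 2*x.
Note φ(0) = φ(1) = 0, so the boundary term u·φ vanishes.
LHS = ∫_0^1 u(x) φ'(x) dx = ∫_0^1 (-4*x^4 + 6*x^3 + 3*x - 2) dx. Term by term:
  ∫_0^1 -4*x^4 dx = -4/5;  ∫_0^1 6*x^3 dx = 3/2;  ∫_0^1 3*x dx = 3/2;
  ∫_0^1 -2 dx = -2.
Sum: -4/5 + 3/2 + 3/2 − 2 = 1/5.
So LHS = 1/5.
∫_0^1 v(x) φ(x) dx = ∫_0^1 (-18*x^4 + 30*x^3 - 9*x^2 - 3*x) dx. Term by term:
  ∫_0^1 -18*x^4 dx = -18/5;  ∫_0^1 30*x^3 dx = 15/2;  ∫_0^1 -9*x^2 dx = -3;
  ∫_0^1 -3*x dx = -3/2.
Sum: -18/5 + 15/2 − 3 − 3/2 = -3/5.
So RHS = -∫_0^1 v(x) φ(x) dx = 3/5.
LHS − RHS = -2/5 ≠ 0, so the identity fails.
(For a valid weak derivative the identity must hold for EVERY test function, in particular this one. The failure shows v is NOT the weak derivative of u.)
Correct weak derivative would be u'(x) = 6*x**2 - 4*x - 1.


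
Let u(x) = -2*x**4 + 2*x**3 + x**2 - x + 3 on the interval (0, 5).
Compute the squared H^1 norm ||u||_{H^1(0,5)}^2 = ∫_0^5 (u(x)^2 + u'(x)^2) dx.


||u||_{H^1}^2 = 121384675/126

The H^1 norm (squared) on an interval (0, L) is
  ||u||_{H^1}^2 = ∫_0^L u(x)^2 dx + ∫_0^L u'(x)^2 dx.
Compute u'(x) = -8*x**3 + 6*x**2 + 2*x - 1.
Then u(x)^2 = 4*x**8 - 8*x**7 + 8*x**5 - 15*x**4 + 10*x**3 + 7*x**2 - 6*x + 9 and u'(x)^2 = 64*x**6 - 96*x**5 + 4*x**4 + 40*x**3 - 8*x**2 - 4*x + 1.
Integrate each monomial from 0 to 5 using ∫_0^5 c·x^n dx = c·5^(n+1)/(n+1):
  ∫_0^5 u(x)^2 dx = ∫_0^5 (4*x^8 - 8*x^7 + 8*x^5 - 15*x^4 + 10*x^3 + 7*x^2 - 6*x + 9) dx. Term by term:
    ∫_0^5 4*x^8 dx = 7812500/9;  ∫_0^5 -8*x^7 dx = -390625;  ∫_0^5 8*x^5 dx = 62500/3;
    ∫_0^5 -15*x^4 dx = -9375;  ∫_0^5 10*x^3 dx = 3125/2;  ∫_0^5 7*x^2 dx = 875/3;
    ∫_0^5 -6*x dx = -75;  ∫_0^5 9 dx = 45.
  Sum: 7812500/9 − 390625 + 62500/3 − 9375 + 3125/2 + 875/3 − 75 + 45 = 8832835/18.
  ∫_0^5 u'(x)^2 dx = ∫_0^5 (64*x^6 - 96*x^5 + 4*x^4 + 40*x^3 - 8*x^2 - 4*x + 1) dx. Term by term:
    ∫_0^5 64*x^6 dx = 5000000/7;  ∫_0^5 -96*x^5 dx = -250000;  ∫_0^5 4*x^4 dx = 2500;
    ∫_0^5 40*x^3 dx = 6250;  ∫_0^5 -8*x^2 dx = -1000/3;  ∫_0^5 -4*x dx = -50;
    ∫_0^5 1 dx = 5.
  Sum: 5000000/7 − 250000 + 2500 + 6250 − 1000/3 − 50 + 5 = 9925805/21.
Adding: ||u||_{H^1}^2 = 8832835/18 + 9925805/21 = 121384675/126.


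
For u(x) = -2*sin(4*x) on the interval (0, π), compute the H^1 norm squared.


||u||_{H^1(0,π)}^2 = 34*π

u'(x) = -8*cos(4*x).
Expand u² and (u')² and integrate term by term on (0, π), using: for integers n ≥ 1, ∫_0^π sin²(nx) dx = ∫_0^π cos²(nx) dx = π/2; for n ≠ n', ∫_0^π sin(nx)sin(n'x) dx = ∫_0^π cos(nx)cos(n'x) dx = 0; and by product-to-sum, ∫_0^π sin(nx)cos(n'x) dx = ½∫_0^π [sin((n+n')x) + sin((n−n')x)] dx, which is 0 when n+n' is even and 2n/(n²−n'²) when n+n' is odd (it need not vanish on (0, π)).
  u² squared terms: (-2)²·∫sin(4x)² dx = 4·π/2 = 2*π.
  So ∫_0^π u² dx = 2*π.
  (u')² squared terms: (-8)²·∫cos(4x)² dx = 64·π/2 = 32*π.
  So ∫_0^π (u')² dx = 32*π.
||u||_{H^1}^2 = (2*π) + (32*π) = 34*π.


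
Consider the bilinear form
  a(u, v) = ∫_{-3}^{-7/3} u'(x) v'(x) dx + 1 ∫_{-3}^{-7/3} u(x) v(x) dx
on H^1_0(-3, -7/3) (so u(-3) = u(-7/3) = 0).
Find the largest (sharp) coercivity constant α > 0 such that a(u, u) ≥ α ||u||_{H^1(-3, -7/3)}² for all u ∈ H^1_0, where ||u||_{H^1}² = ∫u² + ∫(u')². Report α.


α = 1

Coercivity of a(·,·) on H^1_0(-3, -7/3) means a(u, u) ≥ α ||u||_{H^1}² for every u ∈ H^1_0.
The interval has length L = 2/3, and Poincaré/coercivity depend only on L. Here a(u, u) = ∫(u')² + (1)·∫u².
Here c = 1 ≥ 1, so a(u,u) = ∫(u')² + c∫u² ≥ ∫(u')² + ∫u² = ||u||_{H^1}², i.e. α = 1 works. No larger α is possible: a(u,u) ≥ α||u||_{H^1}² means (1−α)∫(u')² ≥ (α−c)∫u², and for the modes u_n = sin(nπ(x−x₀)/L) (x₀ the left endpoint) one has ∫u_n²/∫(u_n')² = (L/(nπ))² → 0, so a(u_n,u_n)/||u_n||_{H^1}² → 1. Hence the optimal constant is α = 1.
Therefore α = 1.


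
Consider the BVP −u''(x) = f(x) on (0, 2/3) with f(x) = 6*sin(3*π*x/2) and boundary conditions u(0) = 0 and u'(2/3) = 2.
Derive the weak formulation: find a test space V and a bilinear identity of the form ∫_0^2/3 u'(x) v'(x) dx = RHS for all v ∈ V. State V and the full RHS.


V = {v ∈ H^1(0, 2/3) : v(0) = 0} (test functions vanish at x = 0 where u is specified); weak form: ∫_0^2/3 u'v' dx = ∫_0^2/3 (6*sin(3*π*x/2)) v dx + 2·v(2/3) for all v ∈ V.

Multiply both sides by a test function v and integrate from 0 to 2/3:
  ∫_0^2/3 −u''(x) v(x) dx = ∫_0^2/3 f(x) v(x) dx.
Integrate the LHS by parts once:
  ∫_0^2/3 −u'' v dx = −[u'(x) v(x)]_0^2/3 + ∫_0^2/3 u'(x) v'(x) dx.
Thus ∫_0^2/3 u'(x) v'(x) dx = ∫_0^2/3 f(x) v(x) dx + [u'(x) v(x)]_0^2/3.
Choose V so that boundary terms are either known or forced to vanish.
Mixed BC: u(0) = 0 (Dirichlet) and u'(2/3) = 2 (Neumann). Define V = {v ∈ H^1(0, 2/3) : v(0) = 0}. Then [u' v]_0^2/3 = u'(2/3)·v(2/3) − u'(0)·0 = 2·v(2/3).
Weak formulation: find u (satisfying any essential BC) such that ∫_0^2/3 u'(x) v'(x) dx = ∫_0^2/3 f v dx + 2·v(2/3) for all v ∈ V (Dirichlet at 0 absorbed into V; Neumann datum at x = 2/3 contributes the boundary term).
Substituting f(x) = 6*sin(3*π*x/2), the right-hand side is ∫_0^2/3 (6*sin(3*π*x/2)) v dx + 2·v(2/3).


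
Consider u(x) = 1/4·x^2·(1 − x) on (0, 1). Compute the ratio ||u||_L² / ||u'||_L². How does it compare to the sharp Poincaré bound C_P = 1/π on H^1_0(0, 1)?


||u||_L² / ||u'||_L² = sqrt(14)/14 < C_P = 1/π.

u(x) = 1/4·x^2·(1 − x), so u'(x) = x*(2 - 3*x)/4.
u(x) = 1/4·x^2·(1 − x) vanishes at x = 0 and x = 1, so u ∈ H^1_0(0, 1). Differentiate via the product rule and integrate the resulting polynomials term by term.
  ∫_0^1 u² dx = ∫_0^1 (x^6/16 - x^5/8 + x^4/16) dx. Term by term:
    ∫_0^1 x^6/16 dx = 1/112;  ∫_0^1 -x^5/8 dx = -1/48;  ∫_0^1 x^4/16 dx = 1/80.
  Sum: 1/112 − 1/48 + 1/80 = 1/1680.
  ∫_0^1 (u')² dx = ∫_0^1 (9*x^4/16 - 3*x^3/4 + x^2/4) dx. Term by term:
    ∫_0^1 9*x^4/16 dx = 9/80;  ∫_0^1 -3*x^3/4 dx = -3/16;  ∫_0^1 x^2/4 dx = 1/12.
  Sum: 9/80 − 3/16 + 1/12 = 1/120.
∫_0^1 u² dx = 1/1680, so ||u||_L² = sqrt(105)/420.
∫_0^1 (u')² dx = 1/120, so ||u'||_L² = sqrt(30)/60.
Ratio ||u||_L² / ||u'||_L² = sqrt(14)/14.
Sharp Poincaré constant on H^1_0(0, 1) is C_P = L/π = 1/π, achieved by sin(π·x).
A polynomial bump cannot attain the sharp Poincaré constant (only the first sine eigenfunction does), so the ratio is strictly less than C_P, consistent with ||u||_L² ≤ C_P ||u'||_L².


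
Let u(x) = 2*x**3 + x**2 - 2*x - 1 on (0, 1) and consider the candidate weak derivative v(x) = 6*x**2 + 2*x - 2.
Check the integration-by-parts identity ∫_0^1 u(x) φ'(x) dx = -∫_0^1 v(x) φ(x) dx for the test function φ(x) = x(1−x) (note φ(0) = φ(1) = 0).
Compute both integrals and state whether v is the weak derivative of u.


LHS = -2/15, RHS = -2/15. Yes, v = u' weakly.

u(x) = 2*x**3 + x**2 - 2*x - 1, classical derivative u'(x) = 6*x**2 + 2*x - 2.
φ(x) = x(1−x), so φ'(x) = 1 - 2*x.
Note φ(0) = φ(1) = 0, so the boundary term u·φ vanishes.
LHS = ∫_0^1 u(x) φ'(x) dx = ∫_0^1 (-4*x^4 + 5*x^2 - 1) dx. Term by term:
  ∫_0^1 -4*x^4 dx = -4/5;  ∫_0^1 5*x^2 dx = 5/3;  ∫_0^1 -1 dx = -1.
Sum: -4/5 + 5/3 − 1 = -2/15.
So LHS = -2/15.
∫_0^1 v(x) φ(x) dx = ∫_0^1 (-6*x^4 + 4*x^3 + 4*x^2 - 2*x) dx. Term by term:
  ∫_0^1 -6*x^4 dx = -6/5;  ∫_0^1 4*x^3 dx = 1;  ∫_0^1 4*x^2 dx = 4/3;
  ∫_0^1 -2*x dx = -1.
Sum: -6/5 + 1 + 4/3 − 1 = 2/15.
So RHS = -∫_0^1 v(x) φ(x) dx = -2/15.
LHS = RHS, so the identity holds for this test φ.
Moreover u is smooth here and v(x) = u'(x) = 6*x**2 + 2*x - 2 pointwise, so the identity holds for every test function. Hence v is the weak derivative of u.


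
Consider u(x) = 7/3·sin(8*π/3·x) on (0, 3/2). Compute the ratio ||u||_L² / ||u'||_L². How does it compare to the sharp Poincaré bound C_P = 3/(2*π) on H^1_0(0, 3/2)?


||u||_L² / ||u'||_L² = 3/(8*π) < C_P = 3/(2*π).

u(x) = 7/3·sin(8*π/3·x), so u'(x) = 56*π*cos(8*π*x/3)/9.
Writing u(x) = A·sin(kπx/L) with A = 7/3 and k = 4, use ∫_0^L sin²(kπx/L) dx = L/2 and ∫_0^L cos²(kπx/L) dx = L/2.
u² = 49/9·sin²(8*π/3·x) and (u')² = 3136*π^2/81·cos²(8*π/3·x), and each of sin², cos² integrates to L/2 = 3/4 over (0, 3/2).
∫_0^3/2 u² dx = 49/12, so ||u||_L² = 7*sqrt(3)/6.
∫_0^3/2 (u')² dx = 784*π^2/27, so ||u'||_L² = 28*sqrt(3)*π/9.
Ratio ||u||_L² / ||u'||_L² = 3/(8*π).
Sharp Poincaré constant on H^1_0(0, 3/2) is C_P = L/π = 3/(2*π), achieved by sin(2*π/3·x).
This is the k = 4 harmonic; the ratio L/(kπ) is strictly less than C_P = L/π, consistent with the sharp inequality ||u||_L² ≤ C_P ||u'||_L².


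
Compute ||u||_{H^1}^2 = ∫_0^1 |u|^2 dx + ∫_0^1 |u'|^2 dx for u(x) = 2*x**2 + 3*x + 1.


||u||_{H^1}^2 = 577/15

The H^1 norm (squared) on an interval (0, L) is
  ||u||_{H^1}^2 = ∫_0^L u(x)^2 dx + ∫_0^L u'(x)^2 dx.
Compute u'(x) = 4*x + 3.
Then u(x)^2 = 4*x**4 + 12*x**3 + 13*x**2 + 6*x + 1 and u'(x)^2 = 16*x**2 + 24*x + 9.
Integrate each monomial from 0 to 1 using ∫_0^1 c·x^n dx = c·1^(n+1)/(n+1):
  ∫_0^1 u(x)^2 dx = ∫_0^1 (4*x^4 + 12*x^3 + 13*x^2 + 6*x + 1) dx. Term by term:
    ∫_0^1 4*x^4 dx = 4/5;  ∫_0^1 12*x^3 dx = 3;  ∫_0^1 13*x^2 dx = 13/3;
    ∫_0^1 6*x dx = 3;  ∫_0^1 1 dx = 1.
  Sum: 4/5 + 3 + 13/3 + 3 + 1 = 182/15.
  ∫_0^1 u'(x)^2 dx = ∫_0^1 (16*x^2 + 24*x + 9) dx. Term by term:
    ∫_0^1 16*x^2 dx = 16/3;  ∫_0^1 24*x dx = 12;  ∫_0^1 9 dx = 9.
  Sum: 16/3 + 12 + 9 = 79/3.
Adding: ||u||_{H^1}^2 = 182/15 + 79/3 = 577/15.


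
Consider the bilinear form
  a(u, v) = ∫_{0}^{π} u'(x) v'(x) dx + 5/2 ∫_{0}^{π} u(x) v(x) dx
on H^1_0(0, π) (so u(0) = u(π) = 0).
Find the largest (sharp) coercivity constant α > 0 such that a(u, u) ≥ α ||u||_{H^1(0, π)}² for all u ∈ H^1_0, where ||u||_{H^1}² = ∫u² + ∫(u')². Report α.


α = 1

Coercivity of a(·,·) on H^1_0(0, π) means a(u, u) ≥ α ||u||_{H^1}² for every u ∈ H^1_0.
The interval has length L = π, and Poincaré/coercivity depend only on L. Here a(u, u) = ∫(u')² + (5/2)·∫u².
Here c = 5/2 ≥ 1, so a(u,u) = ∫(u')² + c∫u² ≥ ∫(u')² + ∫u² = ||u||_{H^1}², i.e. α = 1 works. No larger α is possible: a(u,u) ≥ α||u||_{H^1}² means (1−α)∫(u')² ≥ (α−c)∫u², and for the modes u_n = sin(nπ(x−x₀)/L) (x₀ the left endpoint) one has ∫u_n²/∫(u_n')² = (L/(nπ))² → 0, so a(u_n,u_n)/||u_n||_{H^1}² → 1. Hence the optimal constant is α = 1.
Therefore α = 1.


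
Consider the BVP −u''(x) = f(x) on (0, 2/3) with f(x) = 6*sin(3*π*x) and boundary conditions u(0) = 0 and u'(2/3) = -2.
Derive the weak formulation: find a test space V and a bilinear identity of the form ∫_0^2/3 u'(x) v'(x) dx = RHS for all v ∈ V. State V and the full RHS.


V = {v ∈ H^1(0, 2/3) : v(0) = 0} (test functions vanish at x = 0 where u is specified); weak form: ∫_0^2/3 u'v' dx = ∫_0^2/3 (6*sin(3*π*x)) v dx − 2·v(2/3) for all v ∈ V.

Multiply both sides by a test function v and integrate from 0 to 2/3:
  ∫_0^2/3 −u''(x) v(x) dx = ∫_0^2/3 f(x) v(x) dx.
Integrate the LHS by parts once:
  ∫_0^2/3 −u'' v dx = −[u'(x) v(x)]_0^2/3 + ∫_0^2/3 u'(x) v'(x) dx.
Thus ∫_0^2/3 u'(x) v'(x) dx = ∫_0^2/3 f(x) v(x) dx + [u'(x) v(x)]_0^2/3.
Choose V so that boundary terms are either known or forced to vanish.
Mixed BC: u(0) = 0 (Dirichlet) and u'(2/3) = -2 (Neumann). Define V = {v ∈ H^1(0, 2/3) : v(0) = 0}. Then [u' v]_0^2/3 = u'(2/3)·v(2/3) − u'(0)·0 = − 2·v(2/3).
Weak formulation: find u (satisfying any essential BC) such that ∫_0^2/3 u'(x) v'(x) dx = ∫_0^2/3 f v dx − 2·v(2/3) for all v ∈ V (Dirichlet at 0 absorbed into V; Neumann datum at x = 2/3 contributes the boundary term).
Substituting f(x) = 6*sin(3*π*x), the right-hand side is ∫_0^2/3 (6*sin(3*π*x)) v dx − 2·v(2/3).


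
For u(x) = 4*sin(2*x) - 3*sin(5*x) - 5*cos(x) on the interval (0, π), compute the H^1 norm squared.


||u||_{H^1(0,π)}^2 = -320/3 + 182*π

u'(x) = 5*sin(x) + 8*cos(2*x) - 15*cos(5*x).
Expand u² and (u')² and integrate term by term on (0, π), using: for integers n ≥ 1, ∫_0^π sin²(nx) dx = ∫_0^π cos²(nx) dx = π/2; for n ≠ n', ∫_0^π sin(nx)sin(n'x) dx = ∫_0^π cos(nx)cos(n'x) dx = 0; and by product-to-sum, ∫_0^π sin(nx)cos(n'x) dx = ½∫_0^π [sin((n+n')x) + sin((n−n')x)] dx, which is 0 when n+n' is even and 2n/(n²−n'²) when n+n' is odd (it need not vanish on (0, π)).
  u² squared terms: (-5)²·∫cos(x)² dx = 25·π/2 = 25*π/2;  (-3)²·∫sin(5x)² dx = 9·π/2 = 9*π/2;  (4)²·∫sin(2x)² dx = 16·π/2 = 8*π.
  u² cross terms: 2·(-5)·(-3)·∫cos(x)·sin(5x) dx = 30·(0) = 0;  2·(-5)·(4)·∫cos(x)·sin(2x) dx = -40·(4/3) = -160/3;  2·(-3)·(4)·∫sin(5x)·sin(2x) dx = -24·(0) = 0.
  So ∫_0^π u² dx = 25*π/2 + 9*π/2 + 8*π + 0 − 160/3 + 0 = -160/3 + 25*π.
  (u')² squared terms: (-15)²·∫cos(5x)² dx = 225·π/2 = 225*π/2;  (5)²·∫sin(x)² dx = 25·π/2 = 25*π/2;  (8)²·∫cos(2x)² dx = 64·π/2 = 32*π.
  (u')² cross terms: 2·(-15)·(5)·∫cos(5x)·sin(x) dx = -150·(0) = 0;  2·(-15)·(8)·∫cos(5x)·cos(2x) dx = -240·(0) = 0;  2·(5)·(8)·∫sin(x)·cos(2x) dx = 80·(-2/3) = -160/3.
  So ∫_0^π (u')² dx = 225*π/2 + 25*π/2 + 32*π + 0 + 0 − 160/3 = -160/3 + 157*π.
||u||_{H^1}^2 = (-160/3 + 25*π) + (-160/3 + 157*π) = -320/3 + 182*π.


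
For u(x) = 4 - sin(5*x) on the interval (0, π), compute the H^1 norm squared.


||u||_{H^1(0,π)}^2 = -16/5 + 29*π

u'(x) = -5*cos(5*x).
Expand u² and (u')² and integrate term by term on (0, π), using: for integers n ≥ 1, ∫_0^π sin²(nx) dx = ∫_0^π cos²(nx) dx = π/2; for n ≠ n', ∫_0^π sin(nx)sin(n'x) dx = ∫_0^π cos(nx)cos(n'x) dx = 0; and by product-to-sum, ∫_0^π sin(nx)cos(n'x) dx = ½∫_0^π [sin((n+n')x) + sin((n−n')x)] dx, which is 0 when n+n' is even and 2n/(n²−n'²) when n+n' is odd (it need not vanish on (0, π)). For the constant mode: ∫_0^π 1 dx = π, ∫_0^π cos(nx) dx = 0, ∫_0^π sin(nx) dx = (1−(−1)^n)/n.
  u² squared terms: (4)²·∫1 dx = 16·π = 16*π;  (-1)²·∫sin(5x)² dx = 1·π/2 = π/2.
  u² cross terms: 2·(4)·(-1)·∫1·sin(5x) dx = -8·(2/5) = -16/5.
  So ∫_0^π u² dx = 16*π + π/2 − 16/5 = -16/5 + 33*π/2.
  (u')² squared terms: (-5)²·∫cos(5x)² dx = 25·π/2 = 25*π/2.
  So ∫_0^π (u')² dx = 25*π/2.
||u||_{H^1}^2 = (-16/5 + 33*π/2) + (25*π/2) = -16/5 + 29*π.


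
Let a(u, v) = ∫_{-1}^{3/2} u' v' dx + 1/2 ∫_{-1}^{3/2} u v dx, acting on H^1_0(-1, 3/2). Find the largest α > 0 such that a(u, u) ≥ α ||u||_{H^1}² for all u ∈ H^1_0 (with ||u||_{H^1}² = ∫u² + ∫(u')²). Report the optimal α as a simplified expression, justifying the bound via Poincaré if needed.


α = (25 + 8*π^2)/(2*(25 + 4*π^2))

Coercivity of a(·,·) on H^1_0(-1, 3/2) means a(u, u) ≥ α ||u||_{H^1}² for every u ∈ H^1_0.
The interval has length L = 5/2, and Poincaré/coercivity depend only on L. Here a(u, u) = ∫(u')² + (1/2)·∫u².
Here 0 < c = 1/2 < 1. The condition a(u,u) ≥ α||u||_{H^1}² reads (1−α)∫(u')² ≥ (α−c)∫u². Any admissible α is ≤ 1 (rapidly oscillating u have ∫u²/∫(u')² → 0), and α = 1 would force 0 ≥ (1−c)∫u², impossible since c < 1; so 1−α > 0. By the sharp Poincaré inequality on H^1_0 of an interval of length L, ∫(u')² ≥ (π/L)²∫u² with equality for the first sine mode sin(π(x−x₀)/L) (x₀ the left endpoint), so the inequality holds for all u iff (1−α)(π/L)² ≥ α − c, i.e. α ≤ ((π/L)² + c)/((π/L)² + 1) = (1 + c(L/π)²)/(1 + (L/π)²). With (π/L)² = 4*π^2/25 and c = 1/2, the largest admissible constant is α = ((π/L)² + c)/((π/L)² + 1).
Simplifying, α = (25 + 8*π^2)/(2*(25 + 4*π^2)).


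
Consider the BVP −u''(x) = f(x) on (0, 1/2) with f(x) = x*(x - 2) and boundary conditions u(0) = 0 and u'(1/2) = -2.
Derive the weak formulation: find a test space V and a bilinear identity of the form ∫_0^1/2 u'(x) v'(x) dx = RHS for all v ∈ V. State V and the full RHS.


V = {v ∈ H^1(0, 1/2) : v(0) = 0} (test functions vanish at x = 0 where u is specified); weak form: ∫_0^1/2 u'v' dx = ∫_0^1/2 (x*(x - 2)) v dx − 2·v(1/2) for all v ∈ V.

Multiply both sides by a test function v and integrate from 0 to 1/2:
  ∫_0^1/2 −u''(x) v(x) dx = ∫_0^1/2 f(x) v(x) dx.
Integrate the LHS by parts once:
  ∫_0^1/2 −u'' v dx = −[u'(x) v(x)]_0^1/2 + ∫_0^1/2 u'(x) v'(x) dx.
Thus ∫_0^1/2 u'(x) v'(x) dx = ∫_0^1/2 f(x) v(x) dx + [u'(x) v(x)]_0^1/2.
Choose V so that boundary terms are either known or forced to vanish.
Mixed BC: u(0) = 0 (Dirichlet) and u'(1/2) = -2 (Neumann). Define V = {v ∈ H^1(0, 1/2) : v(0) = 0}. Then [u' v]_0^1/2 = u'(1/2)·v(1/2) − u'(0)·0 = − 2·v(1/2).
Weak formulation: find u (satisfying any essential BC) such that ∫_0^1/2 u'(x) v'(x) dx = ∫_0^1/2 f v dx − 2·v(1/2) for all v ∈ V (Dirichlet at 0 absorbed into V; Neumann datum at x = 1/2 contributes the boundary term).
Substituting f(x) = x*(x - 2), the right-hand side is ∫_0^1/2 (x*(x - 2)) v dx − 2·v(1/2).


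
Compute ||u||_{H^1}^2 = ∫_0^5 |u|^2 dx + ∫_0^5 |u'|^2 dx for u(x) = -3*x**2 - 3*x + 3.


||u||_{H^1}^2 = 19755/2

The H^1 norm (squared) on an interval (0, L) is
  ||u||_{H^1}^2 = ∫_0^L u(x)^2 dx + ∫_0^L u'(x)^2 dx.
Compute u'(x) = -6*x - 3.
Then u(x)^2 = 9*x**4 + 18*x**3 - 9*x**2 - 18*x + 9 and u'(x)^2 = 36*x**2 + 36*x + 9.
Integrate each monomial from 0 to 5 using ∫_0^5 c·x^n dx = c·5^(n+1)/(n+1):
  ∫_0^5 u(x)^2 dx = ∫_0^5 (9*x^4 + 18*x^3 - 9*x^2 - 18*x + 9) dx. Term by term:
    ∫_0^5 9*x^4 dx = 5625;  ∫_0^5 18*x^3 dx = 5625/2;  ∫_0^5 -9*x^2 dx = -375;
    ∫_0^5 -18*x dx = -225;  ∫_0^5 9 dx = 45.
  Sum: 5625 + 5625/2 − 375 − 225 + 45 = 15765/2.
  ∫_0^5 u'(x)^2 dx = ∫_0^5 (36*x^2 + 36*x + 9) dx. Term by term:
    ∫_0^5 36*x^2 dx = 1500;  ∫_0^5 36*x dx = 450;  ∫_0^5 9 dx = 45.
  Sum: 1500 + 450 + 45 = 1995.
Adding: ||u||_{H^1}^2 = 15765/2 + 1995 = 19755/2.


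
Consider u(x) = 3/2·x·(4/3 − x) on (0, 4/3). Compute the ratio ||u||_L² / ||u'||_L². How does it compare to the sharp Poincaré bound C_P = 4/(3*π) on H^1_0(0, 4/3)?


||u||_L² / ||u'||_L² = 2*sqrt(10)/15 < C_P = 4/(3*π).

u(x) = 3/2·x·(4/3 − x), so u'(x) = 2 - 3*x.
u(x) = 3/2·x·(4/3 − x) vanishes at x = 0 and x = 4/3, so u ∈ H^1_0(0, 4/3). Differentiate via the product rule and integrate the resulting polynomials term by term.
  ∫_0^4/3 u² dx = ∫_0^4/3 (9*x^4/4 - 6*x^3 + 4*x^2) dx. Term by term:
    ∫_0^4/3 9*x^4/4 dx = 256/135;  ∫_0^4/3 -6*x^3 dx = -128/27;  ∫_0^4/3 4*x^2 dx = 256/81.
  Sum: 256/135 − 128/27 + 256/81 = 128/405.
  ∫_0^4/3 (u')² dx = ∫_0^4/3 (9*x^2 - 12*x + 4) dx. Term by term:
    ∫_0^4/3 9*x^2 dx = 64/9;  ∫_0^4/3 -12*x dx = -32/3;  ∫_0^4/3 4 dx = 16/3.
  Sum: 64/9 − 32/3 + 16/3 = 16/9.
∫_0^4/3 u² dx = 128/405, so ||u||_L² = 8*sqrt(10)/45.
∫_0^4/3 (u')² dx = 16/9, so ||u'||_L² = 4/3.
Ratio ||u||_L² / ||u'||_L² = 2*sqrt(10)/15.
Sharp Poincaré constant on H^1_0(0, 4/3) is C_P = L/π = 4/(3*π), achieved by sin(3*π/4·x).
A polynomial bump cannot attain the sharp Poincaré constant (only the first sine eigenfunction does), so the ratio is strictly less than C_P, consistent with ||u||_L² ≤ C_P ||u'||_L².


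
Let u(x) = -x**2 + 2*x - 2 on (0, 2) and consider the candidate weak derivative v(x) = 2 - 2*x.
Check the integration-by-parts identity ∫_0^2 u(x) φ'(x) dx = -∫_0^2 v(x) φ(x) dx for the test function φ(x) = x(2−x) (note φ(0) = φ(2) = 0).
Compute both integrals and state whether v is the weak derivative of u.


LHS = 0, RHS = 0. Yes, v = u' weakly.

u(x) = -x**2 + 2*x - 2, classical derivative u'(x) = 2 - 2*x.
φ(x) = x(2−x), so φ'(x) = 2 - 2*x.
Note φ(0) = φ(2) = 0, so the boundary term u·φ vanishes.
LHS = ∫_0^2 u(x) φ'(x) dx = ∫_0^2 (2*x^3 - 6*x^2 + 8*x - 4) dx. Term by term:
  ∫_0^2 2*x^3 dx = 8;  ∫_0^2 -6*x^2 dx = -16;  ∫_0^2 8*x dx = 16;
  ∫_0^2 -4 dx = -8.
Sum: 8 − 16 + 16 − 8 = 0.
So LHS = 0.
∫_0^2 v(x) φ(x) dx = ∫_0^2 (2*x^3 - 6*x^2 + 4*x) dx. Term by term:
  ∫_0^2 2*x^3 dx = 8;  ∫_0^2 -6*x^2 dx = -16;  ∫_0^2 4*x dx = 8.
Sum: 8 − 16 + 8 = 0.
So RHS = -∫_0^2 v(x) φ(x) dx = 0.
LHS = RHS, so the identity holds for this test φ.
Moreover u is smooth here and v(x) = u'(x) = 2 - 2*x pointwise, so the identity holds for every test function. Hence v is the weak derivative of u.


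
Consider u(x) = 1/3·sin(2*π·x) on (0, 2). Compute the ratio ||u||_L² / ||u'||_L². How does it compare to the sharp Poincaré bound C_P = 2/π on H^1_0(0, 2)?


||u||_L² / ||u'||_L² = 1/(2*π) < C_P = 2/π.

u(x) = 1/3·sin(2*π·x), so u'(x) = 2*π*cos(2*π*x)/3.
Writing u(x) = A·sin(kπx/L) with A = 1/3 and k = 4, use ∫_0^L sin²(kπx/L) dx = L/2 and ∫_0^L cos²(kπx/L) dx = L/2.
u² = 1/9·sin²(2*π·x) and (u')² = 4*π^2/9·cos²(2*π·x), and each of sin², cos² integrates to L/2 = 1 over (0, 2).
∫_0^2 u² dx = 1/9, so ||u||_L² = 1/3.
∫_0^2 (u')² dx = 4*π^2/9, so ||u'||_L² = 2*π/3.
Ratio ||u||_L² / ||u'||_L² = 1/(2*π).
Sharp Poincaré constant on H^1_0(0, 2) is C_P = L/π = 2/π, achieved by sin(π/2·x).
This is the k = 4 harmonic; the ratio L/(kπ) is strictly less than C_P = L/π, consistent with the sharp inequality ||u||_L² ≤ C_P ||u'||_L².


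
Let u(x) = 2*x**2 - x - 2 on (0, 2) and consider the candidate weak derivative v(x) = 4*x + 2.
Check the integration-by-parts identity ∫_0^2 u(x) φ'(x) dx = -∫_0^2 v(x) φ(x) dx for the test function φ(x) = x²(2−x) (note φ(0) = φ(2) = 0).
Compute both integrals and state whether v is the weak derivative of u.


LHS = -76/15, RHS = -136/15. No, v is not the weak derivative of u.

u(x) = 2*x**2 - x - 2, classical derivative u'(x) = 4*x - 1.
φ(x) = x²(2−x), so φ'(x) = x*(4 - 3*x).
Note φ(0) = φ(2) = 0, so the boundary term u·φ vanishes.
LHS = ∫_0^2 u(x) φ'(x) dx = ∫_0^2 (-6*x^4 + 11*x^3 + 2*x^2 - 8*x) dx. Term by term:
  ∫_0^2 -6*x^4 dx = -192/5;  ∫_0^2 11*x^3 dx = 44;  ∫_0^2 2*x^2 dx = 16/3;
  ∫_0^2 -8*x dx = -16.
Sum: -192/5 + 44 + 16/3 − 16 = -76/15.
So LHS = -76/15.
∫_0^2 v(x) φ(x) dx = ∫_0^2 (-4*x^4 + 6*x^3 + 4*x^2) dx. Term by term:
  ∫_0^2 -4*x^4 dx = -128/5;  ∫_0^2 6*x^3 dx = 24;  ∫_0^2 4*x^2 dx = 32/3.
Sum: -128/5 + 24 + 32/3 = 136/15.
So RHS = -∫_0^2 v(x) φ(x) dx = -136/15.
LHS − RHS = 4 ≠ 0, so the identity fails.
(For a valid weak derivative the identity must hold for EVERY test function, in particular this one. The failure shows v is NOT the weak derivative of u.)
Correct weak derivative would be u'(x) = 4*x - 1.


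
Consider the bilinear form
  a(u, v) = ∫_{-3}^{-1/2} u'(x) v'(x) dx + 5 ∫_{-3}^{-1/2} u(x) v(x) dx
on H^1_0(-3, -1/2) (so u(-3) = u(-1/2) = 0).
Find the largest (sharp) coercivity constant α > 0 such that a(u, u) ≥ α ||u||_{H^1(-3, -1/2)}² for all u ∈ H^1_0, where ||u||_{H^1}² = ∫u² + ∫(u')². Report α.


α = 1

Coercivity of a(·,·) on H^1_0(-3, -1/2) means a(u, u) ≥ α ||u||_{H^1}² for every u ∈ H^1_0.
The interval has length L = 5/2, and Poincaré/coercivity depend only on L. Here a(u, u) = ∫(u')² + (5)·∫u².
Here c = 5 ≥ 1, so a(u,u) = ∫(u')² + c∫u² ≥ ∫(u')² + ∫u² = ||u||_{H^1}², i.e. α = 1 works. No larger α is possible: a(u,u) ≥ α||u||_{H^1}² means (1−α)∫(u')² ≥ (α−c)∫u², and for the modes u_n = sin(nπ(x−x₀)/L) (x₀ the left endpoint) one has ∫u_n²/∫(u_n')² = (L/(nπ))² → 0, so a(u_n,u_n)/||u_n||_{H^1}² → 1. Hence the optimal constant is α = 1.
Therefore α = 1.


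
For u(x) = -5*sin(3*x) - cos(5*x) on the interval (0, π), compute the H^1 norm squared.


||u||_{H^1(0,π)}^2 = 138*π

u'(x) = 5*sin(5*x) - 15*cos(3*x).
Expand u² and (u')² and integrate term by term on (0, π), using: for integers n ≥ 1, ∫_0^π sin²(nx) dx = ∫_0^π cos²(nx) dx = π/2; for n ≠ n', ∫_0^π sin(nx)sin(n'x) dx = ∫_0^π cos(nx)cos(n'x) dx = 0; and by product-to-sum, ∫_0^π sin(nx)cos(n'x) dx = ½∫_0^π [sin((n+n')x) + sin((n−n')x)] dx, which is 0 when n+n' is even and 2n/(n²−n'²) when n+n' is odd (it need not vanish on (0, π)).
  u² squared terms: (-1)²·∫cos(5x)² dx = 1·π/2 = π/2;  (-5)²·∫sin(3x)² dx = 25·π/2 = 25*π/2.
  u² cross terms: 2·(-1)·(-5)·∫cos(5x)·sin(3x) dx = 10·(0) = 0.
  So ∫_0^π u² dx = π/2 + 25*π/2 + 0 = 13*π.
  (u')² squared terms: (-15)²·∫cos(3x)² dx = 225·π/2 = 225*π/2;  (5)²·∫sin(5x)² dx = 25·π/2 = 25*π/2.
  (u')² cross terms: 2·(-15)·(5)·∫cos(3x)·sin(5x) dx = -150·(0) = 0.
  So ∫_0^π (u')² dx = 225*π/2 + 25*π/2 + 0 = 125*π.
||u||_{H^1}^2 = (13*π) + (125*π) = 138*π.


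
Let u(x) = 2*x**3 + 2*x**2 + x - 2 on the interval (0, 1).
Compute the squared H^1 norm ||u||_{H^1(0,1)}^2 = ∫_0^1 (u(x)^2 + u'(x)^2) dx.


||u||_{H^1}^2 = 3749/105

The H^1 norm (squared) on an interval (0, L) is
  ||u||_{H^1}^2 = ∫_0^L u(x)^2 dx + ∫_0^L u'(x)^2 dx.
Compute u'(x) = 6*x**2 + 4*x + 1.
Then u(x)^2 = 4*x**6 + 8*x**5 + 8*x**4 - 4*x**3 - 7*x**2 - 4*x + 4 and u'(x)^2 = 36*x**4 + 48*x**3 + 28*x**2 + 8*x + 1.
Integrate each monomial from 0 to 1 using ∫_0^1 c·x^n dx = c·1^(n+1)/(n+1):
  ∫_0^1 u(x)^2 dx = ∫_0^1 (4*x^6 + 8*x^5 + 8*x^4 - 4*x^3 - 7*x^2 - 4*x + 4) dx. Term by term:
    ∫_0^1 4*x^6 dx = 4/7;  ∫_0^1 8*x^5 dx = 4/3;  ∫_0^1 8*x^4 dx = 8/5;
    ∫_0^1 -4*x^3 dx = -1;  ∫_0^1 -7*x^2 dx = -7/3;  ∫_0^1 -4*x dx = -2;
    ∫_0^1 4 dx = 4.
  Sum: 4/7 + 4/3 + 8/5 − 1 − 7/3 − 2 + 4 = 76/35.
  ∫_0^1 u'(x)^2 dx = ∫_0^1 (36*x^4 + 48*x^3 + 28*x^2 + 8*x + 1) dx. Term by term:
    ∫_0^1 36*x^4 dx = 36/5;  ∫_0^1 48*x^3 dx = 12;  ∫_0^1 28*x^2 dx = 28/3;
    ∫_0^1 8*x dx = 4;  ∫_0^1 1 dx = 1.
  Sum: 36/5 + 12 + 28/3 + 4 + 1 = 503/15.
Adding: ||u||_{H^1}^2 = 76/35 + 503/15 = 3749/105.


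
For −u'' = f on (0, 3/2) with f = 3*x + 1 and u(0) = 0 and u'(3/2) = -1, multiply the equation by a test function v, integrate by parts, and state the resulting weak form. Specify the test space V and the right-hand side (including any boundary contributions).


V = {v ∈ H^1(0, 3/2) : v(0) = 0} (test functions vanish at x = 0 where u is specified); weak form: ∫_0^3/2 u'v' dx = ∫_0^3/2 (3*x + 1) v dx − v(3/2) for all v ∈ V.

Multiply both sides by a test function v and integrate from 0 to 3/2:
  ∫_0^3/2 −u''(x) v(x) dx = ∫_0^3/2 f(x) v(x) dx.
Integrate the LHS by parts once:
  ∫_0^3/2 −u'' v dx = −[u'(x) v(x)]_0^3/2 + ∫_0^3/2 u'(x) v'(x) dx.
Thus ∫_0^3/2 u'(x) v'(x) dx = ∫_0^3/2 f(x) v(x) dx + [u'(x) v(x)]_0^3/2.
Choose V so that boundary terms are either known or forced to vanish.
Mixed BC: u(0) = 0 (Dirichlet) and u'(3/2) = -1 (Neumann). Define V = {v ∈ H^1(0, 3/2) : v(0) = 0}. Then [u' v]_0^3/2 = u'(3/2)·v(3/2) − u'(0)·0 = − v(3/2).
Weak formulation: find u (satisfying any essential BC) such that ∫_0^3/2 u'(x) v'(x) dx = ∫_0^3/2 f v dx − v(3/2) for all v ∈ V (Dirichlet at 0 absorbed into V; Neumann datum at x = 3/2 contributes the boundary term).
Substituting f(x) = 3*x + 1, the right-hand side is ∫_0^3/2 (3*x + 1) v dx − v(3/2).


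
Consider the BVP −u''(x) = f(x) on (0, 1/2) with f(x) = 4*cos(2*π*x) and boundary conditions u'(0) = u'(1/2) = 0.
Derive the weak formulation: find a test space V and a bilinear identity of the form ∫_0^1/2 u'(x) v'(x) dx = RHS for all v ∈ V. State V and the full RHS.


V = H^1(0, 1/2) (no boundary constraint on v; u is determined up to an additive constant); weak form: ∫_0^1/2 u'v' dx = ∫_0^1/2 (4*cos(2*π*x)) v dx for all v ∈ V.

Multiply both sides by a test function v and integrate from 0 to 1/2:
  ∫_0^1/2 −u''(x) v(x) dx = ∫_0^1/2 f(x) v(x) dx.
Integrate the LHS by parts once:
  ∫_0^1/2 −u'' v dx = −[u'(x) v(x)]_0^1/2 + ∫_0^1/2 u'(x) v'(x) dx.
Thus ∫_0^1/2 u'(x) v'(x) dx = ∫_0^1/2 f(x) v(x) dx + [u'(x) v(x)]_0^1/2.
Choose V so that boundary terms are either known or forced to vanish.
u has homogeneous Neumann: u'(0) = u'(1/2) = 0. So [u' v]_0^1/2 = 0·v(1/2) − 0·v(0) = 0 for any v; take V = H^1(0, 1/2).
Weak formulation: find u (satisfying any essential BC) such that ∫_0^1/2 u'(x) v'(x) dx = ∫_0^1/2 f v dx for all v ∈ V (homogeneous Neumann, so boundary terms vanish).
Substituting f(x) = 4*cos(2*π*x), the right-hand side is ∫_0^1/2 (4*cos(2*π*x)) v dx.
Compatibility check (pure Neumann): taking v ≡ 1 ∈ V gives 0 = ∫_0^1/2 f dx + (0) − (0), i.e. ∫_0^1/2 f dx must equal u'(0) − u'(1/2) = 0. Indeed ∫_0^1/2 (4*cos(2*π*x)) dx = 0, so the data are compatible. The solution is then unique only up to an additive constant (fix it e.g. by requiring ∫_0^1/2 u dx = 0).


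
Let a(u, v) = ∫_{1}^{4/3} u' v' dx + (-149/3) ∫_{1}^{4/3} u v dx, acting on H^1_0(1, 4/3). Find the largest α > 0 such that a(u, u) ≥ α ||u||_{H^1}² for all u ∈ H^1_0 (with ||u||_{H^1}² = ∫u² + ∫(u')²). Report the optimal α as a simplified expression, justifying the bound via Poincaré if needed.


α = (-149 + 27*π^2)/(3*(1 + 9*π^2))

Coercivity of a(·,·) on H^1_0(1, 4/3) means a(u, u) ≥ α ||u||_{H^1}² for every u ∈ H^1_0.
The interval has length L = 1/3, and Poincaré/coercivity depend only on L. Here a(u, u) = ∫(u')² + (-149/3)·∫u².
Here c = -149/3 < 0 with |c| < (π/L)² = 9*π^2, so coercivity still holds. The condition a(u,u) ≥ α||u||_{H^1}² reads (1−α)∫(u')² ≥ (α−c)∫u². Any admissible α is ≤ 1 (rapidly oscillating u have ∫u²/∫(u')² → 0), and α = 1 would force 0 ≥ (1−c)∫u², impossible since c < 1; so 1−α > 0. By the sharp Poincaré inequality on H^1_0 of an interval of length L, ∫(u')² ≥ (π/L)²∫u² with equality for the first sine mode sin(π(x−x₀)/L) (x₀ the left endpoint), so the inequality holds for all u iff (1−α)(π/L)² ≥ α − c, i.e. α ≤ ((π/L)² + c)/((π/L)² + 1) = (1 + c(L/π)²)/(1 + (L/π)²). (Direct route, valid since c ≤ 0: Poincaré gives c∫u² ≥ c(L/π)²∫(u')², so a(u,u) ≥ (1 + c(L/π)²)∫(u')², while ||u||_{H^1}² ≤ (1 + (L/π)²)∫(u')²; dividing yields the same α.) With (π/L)² = 9*π^2 and c = -149/3, the largest admissible constant is α = ((π/L)² + c)/((π/L)² + 1).
Simplifying, α = (-149 + 27*π^2)/(3*(1 + 9*π^2)).


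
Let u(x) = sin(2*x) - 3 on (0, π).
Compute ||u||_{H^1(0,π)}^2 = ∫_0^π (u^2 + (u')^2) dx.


||u||_{H^1(0,π)}^2 = 23*π/2

u'(x) = 2*cos(2*x).
Expand u² and (u')² and integrate term by term on (0, π), using: for integers n ≥ 1, ∫_0^π sin²(nx) dx = ∫_0^π cos²(nx) dx = π/2; for n ≠ n', ∫_0^π sin(nx)sin(n'x) dx = ∫_0^π cos(nx)cos(n'x) dx = 0; and by product-to-sum, ∫_0^π sin(nx)cos(n'x) dx = ½∫_0^π [sin((n+n')x) + sin((n−n')x)] dx, which is 0 when n+n' is even and 2n/(n²−n'²) when n+n' is odd (it need not vanish on (0, π)). For the constant mode: ∫_0^π 1 dx = π, ∫_0^π cos(nx) dx = 0, ∫_0^π sin(nx) dx = (1−(−1)^n)/n.
  u² squared terms: (-3)²·∫1 dx = 9·π = 9*π;  (1)²·∫sin(2x)² dx = 1·π/2 = π/2.
  u² cross terms: 2·(-3)·(1)·∫1·sin(2x) dx = -6·(0) = 0.
  So ∫_0^π u² dx = 9*π + π/2 + 0 = 19*π/2.
  (u')² squared terms: (2)²·∫cos(2x)² dx = 4·π/2 = 2*π.
  So ∫_0^π (u')² dx = 2*π.
||u||_{H^1}^2 = (19*π/2) + (2*π) = 23*π/2.


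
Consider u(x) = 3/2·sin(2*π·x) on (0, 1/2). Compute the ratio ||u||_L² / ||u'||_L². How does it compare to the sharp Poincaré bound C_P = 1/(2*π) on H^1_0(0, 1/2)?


||u||_L² / ||u'||_L² = 1/(2*π) = C_P.

u(x) = 3/2·sin(2*π·x), so u'(x) = 3*π*cos(2*π*x).
Writing u(x) = A·sin(kπx/L) with A = 3/2 and k = 1, use ∫_0^L sin²(kπx/L) dx = L/2 and ∫_0^L cos²(kπx/L) dx = L/2.
u² = 9/4·sin²(2*π·x) and (u')² = 9*π^2·cos²(2*π·x), and each of sin², cos² integrates to L/2 = 1/4 over (0, 1/2).
∫_0^1/2 u² dx = 9/16, so ||u||_L² = 3/4.
∫_0^1/2 (u')² dx = 9*π^2/4, so ||u'||_L² = 3*π/2.
Ratio ||u||_L² / ||u'||_L² = 1/(2*π).
Sharp Poincaré constant on H^1_0(0, 1/2) is C_P = L/π = 1/(2*π), achieved by sin(2*π·x).
This is the k = 1 eigenfunction (up to amplitude), so the ratio equals the sharp Poincaré constant exactly.


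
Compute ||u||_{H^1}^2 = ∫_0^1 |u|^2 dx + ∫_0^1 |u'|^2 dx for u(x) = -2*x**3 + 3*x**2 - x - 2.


||u||_{H^1}^2 = 883/210

The H^1 norm (squared) on an interval (0, L) is
  ||u||_{H^1}^2 = ∫_0^L u(x)^2 dx + ∫_0^L u'(x)^2 dx.
Compute u'(x) = -6*x**2 + 6*x - 1.
Then u(x)^2 = 4*x**6 - 12*x**5 + 13*x**4 + 2*x**3 - 11*x**2 + 4*x + 4 and u'(x)^2 = 36*x**4 - 72*x**3 + 48*x**2 - 12*x + 1.
Integrate each monomial from 0 to 1 using ∫_0^1 c·x^n dx = c·1^(n+1)/(n+1):
  ∫_0^1 u(x)^2 dx = ∫_0^1 (4*x^6 - 12*x^5 + 13*x^4 + 2*x^3 - 11*x^2 + 4*x + 4) dx. Term by term:
    ∫_0^1 4*x^6 dx = 4/7;  ∫_0^1 -12*x^5 dx = -2;  ∫_0^1 13*x^4 dx = 13/5;
    ∫_0^1 2*x^3 dx = 1/2;  ∫_0^1 -11*x^2 dx = -11/3;  ∫_0^1 4*x dx = 2;
    ∫_0^1 4 dx = 4.
  Sum: 4/7 − 2 + 13/5 + 1/2 − 11/3 + 2 + 4 = 841/210.
  ∫_0^1 u'(x)^2 dx = ∫_0^1 (36*x^4 - 72*x^3 + 48*x^2 - 12*x + 1) dx. Term by term:
    ∫_0^1 36*x^4 dx = 36/5;  ∫_0^1 -72*x^3 dx = -18;  ∫_0^1 48*x^2 dx = 16;
    ∫_0^1 -12*x dx = -6;  ∫_0^1 1 dx = 1.
  Sum: 36/5 − 18 + 16 − 6 + 1 = 1/5.
Adding: ||u||_{H^1}^2 = 841/210 + 1/5 = 883/210.
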